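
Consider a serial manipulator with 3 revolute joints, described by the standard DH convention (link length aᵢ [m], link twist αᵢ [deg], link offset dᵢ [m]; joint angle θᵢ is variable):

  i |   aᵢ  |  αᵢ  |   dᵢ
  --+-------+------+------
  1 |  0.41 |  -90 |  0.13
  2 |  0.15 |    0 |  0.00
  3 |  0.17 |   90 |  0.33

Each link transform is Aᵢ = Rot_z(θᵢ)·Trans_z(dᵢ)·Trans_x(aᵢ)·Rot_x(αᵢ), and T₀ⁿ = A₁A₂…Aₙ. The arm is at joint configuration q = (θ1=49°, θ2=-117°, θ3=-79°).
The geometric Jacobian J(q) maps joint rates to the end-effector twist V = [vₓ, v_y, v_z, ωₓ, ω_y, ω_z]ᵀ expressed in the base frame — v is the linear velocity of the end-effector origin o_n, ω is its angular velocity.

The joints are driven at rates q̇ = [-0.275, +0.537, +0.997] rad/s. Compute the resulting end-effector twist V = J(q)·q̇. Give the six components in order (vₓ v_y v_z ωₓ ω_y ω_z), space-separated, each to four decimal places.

o_n = [-0.1320, 0.3512, 0.2168]
J₁: ẑ×o_n = [-0.3512, -0.1320, 0.0000], ω = ẑ
J2: z=[-0.7547, 0.6561, 0.0000] o=[0.2690, 0.3094, 0.1300] → [0.0569, 0.0655, 0.2315, -0.7547, 0.6561, 0.0000]
J3: z=[-0.7547, 0.6561, 0.0000] o=[0.2243, 0.2580, 0.2637] → [-0.0307, -0.0354, 0.1634, -0.7547, 0.6561, 0.0000]
V = J·q̇ = [0.0965, 0.0362, 0.2872, -1.1577, 1.0064, -0.2750]

0.0965 0.0362 0.2872 -1.1577 1.0064 -0.2750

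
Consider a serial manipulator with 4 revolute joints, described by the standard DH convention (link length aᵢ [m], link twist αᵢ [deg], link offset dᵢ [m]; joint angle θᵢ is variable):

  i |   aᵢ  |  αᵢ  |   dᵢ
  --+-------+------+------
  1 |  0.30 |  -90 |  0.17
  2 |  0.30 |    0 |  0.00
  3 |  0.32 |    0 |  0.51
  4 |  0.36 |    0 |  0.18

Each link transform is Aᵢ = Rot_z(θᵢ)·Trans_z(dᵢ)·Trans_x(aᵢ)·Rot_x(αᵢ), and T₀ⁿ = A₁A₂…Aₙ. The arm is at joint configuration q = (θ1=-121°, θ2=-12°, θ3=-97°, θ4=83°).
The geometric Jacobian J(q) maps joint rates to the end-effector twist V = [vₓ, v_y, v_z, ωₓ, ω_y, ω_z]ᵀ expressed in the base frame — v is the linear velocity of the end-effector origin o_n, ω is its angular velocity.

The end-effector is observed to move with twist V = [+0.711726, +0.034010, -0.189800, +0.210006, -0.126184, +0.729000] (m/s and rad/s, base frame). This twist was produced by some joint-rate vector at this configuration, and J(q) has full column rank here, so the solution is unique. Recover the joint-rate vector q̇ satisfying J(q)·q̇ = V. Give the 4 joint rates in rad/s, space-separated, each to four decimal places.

0.7290 0.4260 -0.2870 0.1060

o_n = [0.1728, -1.0521, 0.6928]
J₁: ẑ×o_n = [1.0521, 0.1728, -0.0000], ω = ẑ
J2: z=[0.8572, -0.5150, 0.0000] o=[-0.1545, -0.2572, 0.1700] → [-0.2692, -0.4481, -0.5128, 0.8572, -0.5150, 0.0000]
J3: z=[0.8572, -0.5150, 0.0000] o=[-0.3056, -0.5087, 0.2324] → [-0.2371, -0.3946, -0.2194, 0.8572, -0.5150, 0.0000]
J4: z=[0.8572, -0.5150, 0.0000] o=[0.1852, -0.6820, 0.5349] → [-0.0813, -0.1353, -0.3236, 0.8572, -0.5150, 0.0000]
q̇ = J⁺·V = [0.7290, 0.4260, -0.2870, 0.1060]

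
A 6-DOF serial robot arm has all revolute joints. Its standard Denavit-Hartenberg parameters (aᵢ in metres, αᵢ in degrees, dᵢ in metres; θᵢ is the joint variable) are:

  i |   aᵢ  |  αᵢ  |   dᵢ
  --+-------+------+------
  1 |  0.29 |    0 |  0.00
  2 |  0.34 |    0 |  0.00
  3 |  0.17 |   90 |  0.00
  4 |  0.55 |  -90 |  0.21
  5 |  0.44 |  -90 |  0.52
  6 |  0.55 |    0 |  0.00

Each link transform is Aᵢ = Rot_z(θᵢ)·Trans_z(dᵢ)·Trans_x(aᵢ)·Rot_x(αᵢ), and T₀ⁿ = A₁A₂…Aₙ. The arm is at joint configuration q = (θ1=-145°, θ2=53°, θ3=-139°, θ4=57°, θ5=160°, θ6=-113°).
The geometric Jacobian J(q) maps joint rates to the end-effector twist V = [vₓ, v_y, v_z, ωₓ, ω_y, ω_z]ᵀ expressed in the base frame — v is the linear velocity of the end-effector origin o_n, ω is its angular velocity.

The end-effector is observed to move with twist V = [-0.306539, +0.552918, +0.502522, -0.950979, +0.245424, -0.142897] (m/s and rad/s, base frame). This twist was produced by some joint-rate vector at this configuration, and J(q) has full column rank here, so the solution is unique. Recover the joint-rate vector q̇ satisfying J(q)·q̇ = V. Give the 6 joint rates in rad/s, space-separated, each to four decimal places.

-0.3130 0.7690 -0.0350 -0.7030 -0.9690 0.1260

o_n = [0.1726, -0.8159, 0.8428]
J₁: ẑ×o_n = [0.8159, 0.1726, -0.0000], ω = ẑ
J2: z=[0.0000, 0.0000, 1.0000] o=[-0.2376, -0.1663, 0.0000] → [0.6496, 0.4102, -0.0000, 0.0000, 0.0000, 1.0000]
J3: z=[0.0000, 0.0000, 1.0000] o=[-0.2494, -0.5061, 0.0000] → [0.3098, 0.4220, -0.0000, 0.0000, 0.0000, 1.0000]
J4: z=[0.7771, 0.6293, 0.0000] o=[-0.3564, -0.3740, 0.0000] → [0.5304, -0.6550, -0.6764, 0.7771, 0.6293, 0.0000]
J5: z=[0.5278, -0.6518, 0.5446] o=[-0.3817, -0.0091, 0.4613] → [0.1908, 0.1005, -0.0646, 0.5278, -0.6518, 0.5446]
J6: z=[0.8475, 0.4466, -0.2868] o=[-0.0825, -0.6177, 0.3977] → [0.1419, -0.4504, -0.2819, 0.8475, 0.4466, -0.2868]
q̇ = J⁺·V = [-0.3130, 0.7690, -0.0350, -0.7030, -0.9690, 0.1260]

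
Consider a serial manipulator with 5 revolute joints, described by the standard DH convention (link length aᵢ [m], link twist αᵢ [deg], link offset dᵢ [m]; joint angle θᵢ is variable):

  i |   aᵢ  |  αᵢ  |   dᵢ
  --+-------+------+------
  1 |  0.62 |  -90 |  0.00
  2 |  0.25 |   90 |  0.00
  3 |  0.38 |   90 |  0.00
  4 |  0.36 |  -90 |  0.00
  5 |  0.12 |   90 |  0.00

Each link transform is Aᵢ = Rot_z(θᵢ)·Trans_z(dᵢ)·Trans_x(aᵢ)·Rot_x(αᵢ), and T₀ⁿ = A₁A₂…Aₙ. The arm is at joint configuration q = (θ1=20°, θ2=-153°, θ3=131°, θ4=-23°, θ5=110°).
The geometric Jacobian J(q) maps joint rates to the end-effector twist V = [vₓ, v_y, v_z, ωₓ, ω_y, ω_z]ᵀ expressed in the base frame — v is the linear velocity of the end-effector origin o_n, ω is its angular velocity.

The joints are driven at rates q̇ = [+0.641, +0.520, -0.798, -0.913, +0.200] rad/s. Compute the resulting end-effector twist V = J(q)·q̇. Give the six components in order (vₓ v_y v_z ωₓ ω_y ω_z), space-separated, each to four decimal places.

o_n = [0.7192, 0.7240, -0.0147]
J₁: ẑ×o_n = [-0.7240, 0.7192, 0.0000], ω = ẑ
J2: z=[-0.3420, 0.9397, 0.0000] o=[0.5826, 0.2121, 0.0000] → [-0.0138, -0.0050, -0.3034, -0.3420, 0.9397, 0.0000]
J3: z=[-0.4266, -0.1553, -0.8910] o=[0.3733, 0.1359, 0.1135] → [0.5440, -0.3629, -0.1972, -0.4266, -0.1553, -0.8910]
J4: z=[-0.8563, 0.3865, 0.3426] o=[0.4839, 0.4813, 0.0003] → [-0.0890, 0.0677, -0.2987, -0.8563, 0.3865, 0.3426]
J5: z=[-0.2789, 0.2123, -0.9366] o=[0.6404, 0.8044, 0.0269] → [-0.0842, -0.0853, 0.0057, -0.2789, 0.2123, -0.9366]
V = J·q̇ = [-0.8410, 0.6690, 0.2735, 0.8886, 0.3021, 0.8519]

-0.8410 0.6690 0.2735 0.8886 0.3021 0.8519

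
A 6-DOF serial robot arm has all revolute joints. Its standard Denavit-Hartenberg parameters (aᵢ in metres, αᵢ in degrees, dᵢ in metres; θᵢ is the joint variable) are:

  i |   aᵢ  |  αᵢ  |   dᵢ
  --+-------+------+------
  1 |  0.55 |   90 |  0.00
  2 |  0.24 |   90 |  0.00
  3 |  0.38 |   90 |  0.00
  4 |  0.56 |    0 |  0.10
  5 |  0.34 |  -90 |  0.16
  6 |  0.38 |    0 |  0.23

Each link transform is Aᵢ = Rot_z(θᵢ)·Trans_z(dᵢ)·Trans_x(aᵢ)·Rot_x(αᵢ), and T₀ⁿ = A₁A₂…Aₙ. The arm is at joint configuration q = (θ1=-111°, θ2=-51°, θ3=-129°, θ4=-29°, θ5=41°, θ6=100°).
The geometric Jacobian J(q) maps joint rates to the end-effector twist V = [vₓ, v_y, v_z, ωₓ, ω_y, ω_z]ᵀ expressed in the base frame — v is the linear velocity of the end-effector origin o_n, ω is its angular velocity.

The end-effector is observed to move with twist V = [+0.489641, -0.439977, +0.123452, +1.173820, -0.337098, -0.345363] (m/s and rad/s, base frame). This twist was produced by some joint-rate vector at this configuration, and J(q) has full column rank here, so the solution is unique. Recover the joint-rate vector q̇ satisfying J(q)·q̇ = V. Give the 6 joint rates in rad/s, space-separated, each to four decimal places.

o_n = [0.7443, -0.6254, 0.2710]
J₁: ẑ×o_n = [0.6254, 0.7443, -0.0000], ω = ẑ
J2: z=[-0.9336, 0.3584, 0.0000] o=[-0.1971, -0.5135, 0.0000] → [0.0971, 0.2530, -0.2329, -0.9336, 0.3584, 0.0000]
J3: z=[0.2785, 0.7255, -0.6293] o=[-0.2512, -0.6545, -0.1865] → [0.3503, -0.7539, -0.7142, 0.2785, 0.7255, -0.6293]
J4: z=[-0.4123, 0.6821, 0.6040] o=[0.0784, -0.6198, -0.0007] → [0.1887, 0.5142, -0.4519, -0.4123, 0.6821, 0.6040]
J5: z=[-0.4123, 0.6821, 0.6040] o=[0.3864, -0.7039, 0.4701] → [-0.1832, 0.1340, -0.2765, -0.4123, 0.6821, 0.6040]
J6: z=[0.0921, 0.6907, -0.7173] o=[0.6287, -0.5131, 0.6849] → [-0.3664, -0.0448, -0.0902, 0.0921, 0.6907, -0.7173]
q̇ = J⁺·V = [0.8520, -0.5800, 0.6060, -0.8320, -0.2400, 0.2350]

0.8520 -0.5800 0.6060 -0.8320 -0.2400 0.2350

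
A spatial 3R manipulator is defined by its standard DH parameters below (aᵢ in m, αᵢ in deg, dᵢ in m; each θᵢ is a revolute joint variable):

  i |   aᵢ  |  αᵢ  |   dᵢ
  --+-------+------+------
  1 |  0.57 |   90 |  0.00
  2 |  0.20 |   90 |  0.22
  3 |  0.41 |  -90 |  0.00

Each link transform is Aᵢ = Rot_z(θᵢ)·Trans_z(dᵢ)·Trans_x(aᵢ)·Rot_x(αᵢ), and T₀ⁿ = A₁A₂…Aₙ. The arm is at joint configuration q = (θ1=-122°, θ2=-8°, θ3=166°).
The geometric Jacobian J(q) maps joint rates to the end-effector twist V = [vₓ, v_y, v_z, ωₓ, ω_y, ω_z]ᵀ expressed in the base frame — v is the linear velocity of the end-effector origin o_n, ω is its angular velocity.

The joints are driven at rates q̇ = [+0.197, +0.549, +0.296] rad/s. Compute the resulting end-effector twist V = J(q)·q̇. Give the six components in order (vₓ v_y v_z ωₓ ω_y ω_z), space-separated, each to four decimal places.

o_n = [-0.4689, -0.1481, 0.0275]
J₁: ẑ×o_n = [0.1481, -0.4689, 0.0000], ω = ẑ
J2: z=[-0.8480, 0.5299, 0.0000] o=[-0.3021, -0.4834, 0.0000] → [0.0146, 0.0233, -0.1959, -0.8480, 0.5299, 0.0000]
J3: z=[0.0738, 0.1180, -0.9903] o=[-0.5936, -0.5348, -0.0278] → [0.3894, -0.1275, 0.0138, 0.0738, 0.1180, -0.9903]
V = J·q̇ = [0.1525, -0.1173, -0.1035, -0.4437, 0.3259, -0.0961]

0.1525 -0.1173 -0.1035 -0.4437 0.3259 -0.0961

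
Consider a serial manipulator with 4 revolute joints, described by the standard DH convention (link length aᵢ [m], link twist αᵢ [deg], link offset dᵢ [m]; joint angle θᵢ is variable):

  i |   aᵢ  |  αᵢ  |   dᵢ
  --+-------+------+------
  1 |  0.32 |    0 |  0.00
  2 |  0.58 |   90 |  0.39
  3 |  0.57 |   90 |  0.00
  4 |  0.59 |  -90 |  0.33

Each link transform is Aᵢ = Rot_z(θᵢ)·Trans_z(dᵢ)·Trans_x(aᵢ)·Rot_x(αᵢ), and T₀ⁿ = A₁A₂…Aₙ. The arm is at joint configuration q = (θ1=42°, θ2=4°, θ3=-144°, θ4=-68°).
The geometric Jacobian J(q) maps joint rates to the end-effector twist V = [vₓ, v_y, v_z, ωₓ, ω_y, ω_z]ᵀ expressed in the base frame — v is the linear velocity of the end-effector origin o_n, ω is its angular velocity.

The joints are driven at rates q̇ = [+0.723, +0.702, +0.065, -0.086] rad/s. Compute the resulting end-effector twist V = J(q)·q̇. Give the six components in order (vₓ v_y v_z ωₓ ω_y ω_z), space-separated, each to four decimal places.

-0.4143 -0.5903 -0.0266 0.0819 -0.0088 1.3554

o_n = [-0.3321, 0.4115, 0.1920]
J₁: ẑ×o_n = [-0.4115, -0.3321, 0.0000], ω = ẑ
J2: z=[0.0000, 0.0000, 1.0000] o=[0.2378, 0.2141, 0.0000] → [-0.1974, -0.5699, 0.0000, 0.0000, 0.0000, 1.0000]
J3: z=[0.7193, -0.6947, 0.0000] o=[0.6407, 0.6313, 0.3900] → [0.1375, 0.1424, -0.8339, 0.7193, -0.6947, 0.0000]
J4: z=[-0.4083, -0.4228, 0.8090] o=[0.3204, 0.2996, 0.0550] → [-0.1484, -0.4719, -0.3215, -0.4083, -0.4228, 0.8090]
V = J·q̇ = [-0.4143, -0.5903, -0.0266, 0.0819, -0.0088, 1.3554]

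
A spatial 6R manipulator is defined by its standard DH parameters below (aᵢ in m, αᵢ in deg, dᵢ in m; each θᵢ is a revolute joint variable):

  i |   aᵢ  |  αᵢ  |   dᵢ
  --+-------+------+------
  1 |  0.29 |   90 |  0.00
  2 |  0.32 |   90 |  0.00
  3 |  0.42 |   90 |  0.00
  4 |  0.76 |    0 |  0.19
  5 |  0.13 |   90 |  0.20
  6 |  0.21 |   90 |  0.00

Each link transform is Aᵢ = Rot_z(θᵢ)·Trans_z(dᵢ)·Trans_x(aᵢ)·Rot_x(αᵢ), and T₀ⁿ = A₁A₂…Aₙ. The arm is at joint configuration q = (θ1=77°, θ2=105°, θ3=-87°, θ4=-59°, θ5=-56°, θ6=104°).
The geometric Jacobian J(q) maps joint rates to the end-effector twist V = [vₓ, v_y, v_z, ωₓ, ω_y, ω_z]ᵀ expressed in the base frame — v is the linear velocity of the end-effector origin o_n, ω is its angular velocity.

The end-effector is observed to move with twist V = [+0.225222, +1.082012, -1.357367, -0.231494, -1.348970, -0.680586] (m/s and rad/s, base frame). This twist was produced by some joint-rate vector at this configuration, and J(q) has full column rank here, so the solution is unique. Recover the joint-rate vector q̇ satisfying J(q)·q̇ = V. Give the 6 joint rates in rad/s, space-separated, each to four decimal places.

-0.4980 0.9580 -0.9530 0.7190 -0.8500 -0.9800

o_n = [-0.8656, -0.1578, -0.4115]
J₁: ẑ×o_n = [0.1578, -0.8656, 0.0000], ω = ẑ
J2: z=[0.9744, -0.2250, 0.0000] o=[0.0652, 0.2826, 0.0000] → [0.0926, 0.4010, -0.6385, 0.9744, -0.2250, 0.0000]
J3: z=[0.2173, 0.9412, 0.2588] o=[0.0466, 0.2019, 0.3091] → [-0.5851, -0.0795, 0.7804, 0.2173, 0.9412, 0.2588]
J4: z=[0.0071, 0.2636, -0.9646] o=[-0.3633, 0.2907, 0.3303] → [-0.6281, 0.4898, 0.1292, 0.0071, 0.2636, -0.9646]
J5: z=[0.0071, 0.2636, -0.9646] o=[-0.8856, -0.1896, -0.0018] → [-0.0773, -0.0163, -0.0050, 0.0071, 0.2636, -0.9646]
J6: z=[0.9765, 0.2061, 0.0636] o=[-0.8562, -0.2594, -0.2280] → [-0.0443, 0.1786, 0.1012, 0.9765, 0.2061, 0.0636]
q̇ = J⁺·V = [-0.4980, 0.9580, -0.9530, 0.7190, -0.8500, -0.9800]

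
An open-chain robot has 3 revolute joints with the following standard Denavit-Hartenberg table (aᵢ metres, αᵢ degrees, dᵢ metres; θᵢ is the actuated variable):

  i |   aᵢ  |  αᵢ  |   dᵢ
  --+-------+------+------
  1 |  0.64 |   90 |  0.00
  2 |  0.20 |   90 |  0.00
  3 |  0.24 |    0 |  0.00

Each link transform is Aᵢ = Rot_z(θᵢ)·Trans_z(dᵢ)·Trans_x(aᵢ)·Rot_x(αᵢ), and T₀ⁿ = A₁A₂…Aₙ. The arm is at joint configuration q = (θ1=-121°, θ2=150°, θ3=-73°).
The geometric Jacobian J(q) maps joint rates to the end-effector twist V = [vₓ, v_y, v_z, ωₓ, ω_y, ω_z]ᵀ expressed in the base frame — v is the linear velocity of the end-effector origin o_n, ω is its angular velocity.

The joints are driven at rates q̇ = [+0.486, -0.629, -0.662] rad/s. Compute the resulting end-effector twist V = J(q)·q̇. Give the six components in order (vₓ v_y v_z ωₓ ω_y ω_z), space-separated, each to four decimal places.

o_n = [-0.0124, -0.4662, 0.1351]
J₁: ẑ×o_n = [0.4662, -0.0124, 0.0000], ω = ẑ
J2: z=[-0.8572, 0.5150, 0.0000] o=[-0.3296, -0.5486, 0.0000] → [0.0696, 0.1158, -0.2340, -0.8572, 0.5150, 0.0000]
J3: z=[-0.2575, -0.4286, 0.8660] o=[-0.2404, -0.4001, 0.1000] → [0.0422, 0.2065, 0.1148, -0.2575, -0.4286, 0.8660]
V = J·q̇ = [0.1549, -0.2156, 0.0712, 0.7096, -0.0402, -0.0873]

0.1549 -0.2156 0.0712 0.7096 -0.0402 -0.0873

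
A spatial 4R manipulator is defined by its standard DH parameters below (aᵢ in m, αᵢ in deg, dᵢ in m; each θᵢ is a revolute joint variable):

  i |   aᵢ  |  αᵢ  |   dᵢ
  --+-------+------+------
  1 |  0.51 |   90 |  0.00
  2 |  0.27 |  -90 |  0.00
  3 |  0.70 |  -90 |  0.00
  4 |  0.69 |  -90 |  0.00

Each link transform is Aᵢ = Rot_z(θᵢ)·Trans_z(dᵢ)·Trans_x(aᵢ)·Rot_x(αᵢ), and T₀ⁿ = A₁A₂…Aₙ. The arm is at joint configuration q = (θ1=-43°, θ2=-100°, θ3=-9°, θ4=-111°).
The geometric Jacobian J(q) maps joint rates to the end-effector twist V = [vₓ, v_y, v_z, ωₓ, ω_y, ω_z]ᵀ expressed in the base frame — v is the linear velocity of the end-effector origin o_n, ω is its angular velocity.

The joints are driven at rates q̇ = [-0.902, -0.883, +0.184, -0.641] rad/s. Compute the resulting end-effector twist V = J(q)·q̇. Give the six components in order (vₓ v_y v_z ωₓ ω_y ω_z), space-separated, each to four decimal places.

-1.1663 0.0306 -0.0339 0.3157 0.0473 -0.8352

o_n = [0.6976, -0.7473, -0.8181]
J₁: ẑ×o_n = [0.7473, 0.6976, -0.0000], ω = ẑ
J2: z=[-0.6820, -0.7314, 0.0000] o=[0.3730, -0.3478, 0.0000] → [0.5983, -0.5580, 0.5099, -0.6820, -0.7314, 0.0000]
J3: z=[0.7202, -0.6716, -0.1736] o=[0.3387, -0.3158, -0.2659] → [0.2960, 0.3354, -0.0697, 0.7202, -0.6716, -0.1736]
J4: z=[0.6537, 0.7409, -0.1541] o=[0.1762, -0.3141, -0.9468] → [0.0286, -0.1644, -0.6695, 0.6537, 0.7409, -0.1541]
V = J·q̇ = [-1.1663, 0.0306, -0.0339, 0.3157, 0.0473, -0.8352]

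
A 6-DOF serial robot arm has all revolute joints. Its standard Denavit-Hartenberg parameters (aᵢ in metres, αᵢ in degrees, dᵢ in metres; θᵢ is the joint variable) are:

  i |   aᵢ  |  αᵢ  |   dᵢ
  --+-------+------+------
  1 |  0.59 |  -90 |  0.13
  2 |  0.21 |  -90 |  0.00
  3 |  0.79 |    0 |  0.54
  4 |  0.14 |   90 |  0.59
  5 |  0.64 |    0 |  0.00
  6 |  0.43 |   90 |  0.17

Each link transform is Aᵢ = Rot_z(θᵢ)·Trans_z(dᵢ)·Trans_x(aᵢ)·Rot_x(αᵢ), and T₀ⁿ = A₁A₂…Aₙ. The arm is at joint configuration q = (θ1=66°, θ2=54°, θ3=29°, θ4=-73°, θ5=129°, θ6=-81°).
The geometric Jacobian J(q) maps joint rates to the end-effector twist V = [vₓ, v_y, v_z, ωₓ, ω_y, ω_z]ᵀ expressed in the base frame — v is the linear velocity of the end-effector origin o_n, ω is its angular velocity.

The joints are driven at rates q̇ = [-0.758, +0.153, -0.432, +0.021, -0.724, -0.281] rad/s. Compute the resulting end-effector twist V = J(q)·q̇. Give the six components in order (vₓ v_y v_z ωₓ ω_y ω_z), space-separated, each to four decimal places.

-1.0680 0.3561 -0.3163 0.8228 0.4468 -1.0812

o_n = [0.0131, -0.5689, -1.6622]
J₁: ẑ×o_n = [0.5689, 0.0131, -0.0000], ω = ẑ
J2: z=[-0.9135, 0.4067, 0.0000] o=[0.2400, 0.5390, 0.1300] → [-0.7290, -1.6373, 1.1044, -0.9135, 0.4067, 0.0000]
J3: z=[-0.3291, -0.7391, -0.5878] o=[0.2902, 0.6518, -0.0399] → [0.4816, -0.3710, 0.1969, -0.3291, -0.7391, -0.5878]
J4: z=[-0.3291, -0.7391, -0.5878] o=[0.6276, 0.4679, -0.9163] → [-0.0581, 0.1157, -0.1130, -0.3291, -0.7391, -0.5878]
J5: z=[-0.8232, -0.0804, 0.5620] o=[0.3687, 0.1255, -1.3446] → [0.4158, -0.4613, 0.5430, -0.8232, -0.0804, 0.5620]
J6: z=[-0.8232, -0.0804, 0.5620] o=[0.3913, -0.5115, -1.4025] → [0.0532, -0.4264, 0.0168, -0.8232, -0.0804, 0.5620]
V = J·q̇ = [-1.0680, 0.3561, -0.3163, 0.8228, 0.4468, -1.0812]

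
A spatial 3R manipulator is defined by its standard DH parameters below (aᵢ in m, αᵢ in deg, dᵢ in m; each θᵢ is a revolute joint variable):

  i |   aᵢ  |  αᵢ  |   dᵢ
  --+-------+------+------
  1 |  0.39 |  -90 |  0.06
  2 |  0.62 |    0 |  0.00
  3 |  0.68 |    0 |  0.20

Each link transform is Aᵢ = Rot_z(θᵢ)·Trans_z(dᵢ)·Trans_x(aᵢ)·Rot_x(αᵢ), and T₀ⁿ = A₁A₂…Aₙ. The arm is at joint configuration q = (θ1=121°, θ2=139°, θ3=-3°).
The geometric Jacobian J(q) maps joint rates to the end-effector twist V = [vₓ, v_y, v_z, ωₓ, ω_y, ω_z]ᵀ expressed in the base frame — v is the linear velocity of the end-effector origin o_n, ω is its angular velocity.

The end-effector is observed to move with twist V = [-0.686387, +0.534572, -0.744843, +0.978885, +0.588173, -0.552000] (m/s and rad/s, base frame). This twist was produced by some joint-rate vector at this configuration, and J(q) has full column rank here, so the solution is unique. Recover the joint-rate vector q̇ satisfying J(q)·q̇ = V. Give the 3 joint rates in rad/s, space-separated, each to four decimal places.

o_n = [0.1206, -0.5891, -0.8191]
J₁: ẑ×o_n = [0.5891, 0.1206, -0.0000], ω = ẑ
J2: z=[-0.8572, -0.5150, 0.0000] o=[-0.2009, 0.3343, 0.0600] → [0.4528, -0.7536, 0.9571, -0.8572, -0.5150, 0.0000]
J3: z=[-0.8572, -0.5150, 0.0000] o=[0.0401, -0.0668, -0.3468] → [0.2433, -0.4049, 0.4892, -0.8572, -0.5150, 0.0000]
q̇ = J⁺·V = [-0.5520, -0.3980, -0.7440]

-0.5520 -0.3980 -0.7440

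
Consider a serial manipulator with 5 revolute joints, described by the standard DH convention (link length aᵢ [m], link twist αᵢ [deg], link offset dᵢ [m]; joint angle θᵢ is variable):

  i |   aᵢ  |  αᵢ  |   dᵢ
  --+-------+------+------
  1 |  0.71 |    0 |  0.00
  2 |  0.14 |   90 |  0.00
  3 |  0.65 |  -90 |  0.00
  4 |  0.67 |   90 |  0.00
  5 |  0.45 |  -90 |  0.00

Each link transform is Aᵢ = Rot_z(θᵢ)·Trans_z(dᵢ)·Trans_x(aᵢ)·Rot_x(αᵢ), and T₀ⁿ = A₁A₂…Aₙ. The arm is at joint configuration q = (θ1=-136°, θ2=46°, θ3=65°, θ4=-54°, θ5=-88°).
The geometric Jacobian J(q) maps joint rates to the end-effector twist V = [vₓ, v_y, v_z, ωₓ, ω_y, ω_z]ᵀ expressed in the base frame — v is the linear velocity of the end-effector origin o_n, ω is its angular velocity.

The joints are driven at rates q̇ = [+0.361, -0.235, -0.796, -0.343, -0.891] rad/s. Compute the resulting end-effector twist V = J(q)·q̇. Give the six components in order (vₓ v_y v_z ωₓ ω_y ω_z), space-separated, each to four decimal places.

o_n = [-1.0655, -1.4858, 0.7643]
J₁: ẑ×o_n = [1.4858, -1.0655, 0.0000], ω = ẑ
J2: z=[0.0000, 0.0000, 1.0000] o=[-0.5107, -0.4932, 0.0000] → [0.9926, -0.5547, 0.0000, 0.0000, 0.0000, 1.0000]
J3: z=[-1.0000, 0.0000, 0.0000] o=[-0.5107, -0.6332, 0.0000] → [0.0000, 0.7643, 0.8526, -1.0000, 0.0000, 0.0000]
J4: z=[0.0000, 0.9063, 0.4226] o=[-0.5107, -0.9079, 0.5891] → [0.4030, -0.2344, 0.5028, 0.0000, 0.9063, 0.4226]
J5: z=[-0.5878, 0.3419, -0.7332] o=[-1.0528, -1.0743, 0.9460] → [-0.3638, -0.0975, 0.2462, -0.5878, 0.3419, -0.7332]
V = J·q̇ = [0.4891, -0.6954, -1.0705, 1.3197, -0.6155, 0.6343]

0.4891 -0.6954 -1.0705 1.3197 -0.6155 0.6343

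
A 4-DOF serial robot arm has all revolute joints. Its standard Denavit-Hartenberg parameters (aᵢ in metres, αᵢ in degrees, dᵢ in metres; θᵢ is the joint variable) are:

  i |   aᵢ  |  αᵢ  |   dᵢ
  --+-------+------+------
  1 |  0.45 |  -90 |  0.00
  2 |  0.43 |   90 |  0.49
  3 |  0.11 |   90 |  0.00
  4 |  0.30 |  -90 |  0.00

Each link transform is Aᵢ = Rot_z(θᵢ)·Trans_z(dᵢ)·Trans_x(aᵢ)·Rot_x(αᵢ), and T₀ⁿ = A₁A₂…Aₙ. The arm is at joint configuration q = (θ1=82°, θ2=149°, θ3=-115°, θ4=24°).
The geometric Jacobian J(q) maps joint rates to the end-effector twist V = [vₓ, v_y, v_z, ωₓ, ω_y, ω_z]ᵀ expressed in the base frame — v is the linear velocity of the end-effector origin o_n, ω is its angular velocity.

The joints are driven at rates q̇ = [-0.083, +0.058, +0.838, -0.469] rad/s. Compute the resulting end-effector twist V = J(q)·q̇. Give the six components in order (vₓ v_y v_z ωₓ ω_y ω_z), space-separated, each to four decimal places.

o_n = [-0.1011, 0.3004, -0.2425]
J₁: ẑ×o_n = [-0.3004, -0.1011, 0.0000], ω = ẑ
J2: z=[-0.9903, 0.1392, 0.0000] o=[0.0626, 0.4456, 0.0000] → [-0.0337, -0.2401, 0.1666, -0.9903, 0.1392, 0.0000]
J3: z=[0.0717, 0.5100, -0.8572] o=[-0.4739, 0.1488, -0.2215] → [0.1192, -0.3180, -0.1793, 0.0717, 0.5100, -0.8572]
J4: z=[-0.3104, 0.8281, 0.4668] o=[-0.3696, 0.1744, -0.1975] → [-0.0960, 0.1114, -0.2615, -0.3104, 0.8281, 0.4668]
V = J·q̇ = [0.1679, -0.3243, -0.0179, 0.1482, 0.0471, -1.0202]

0.1679 -0.3243 -0.0179 0.1482 0.0471 -1.0202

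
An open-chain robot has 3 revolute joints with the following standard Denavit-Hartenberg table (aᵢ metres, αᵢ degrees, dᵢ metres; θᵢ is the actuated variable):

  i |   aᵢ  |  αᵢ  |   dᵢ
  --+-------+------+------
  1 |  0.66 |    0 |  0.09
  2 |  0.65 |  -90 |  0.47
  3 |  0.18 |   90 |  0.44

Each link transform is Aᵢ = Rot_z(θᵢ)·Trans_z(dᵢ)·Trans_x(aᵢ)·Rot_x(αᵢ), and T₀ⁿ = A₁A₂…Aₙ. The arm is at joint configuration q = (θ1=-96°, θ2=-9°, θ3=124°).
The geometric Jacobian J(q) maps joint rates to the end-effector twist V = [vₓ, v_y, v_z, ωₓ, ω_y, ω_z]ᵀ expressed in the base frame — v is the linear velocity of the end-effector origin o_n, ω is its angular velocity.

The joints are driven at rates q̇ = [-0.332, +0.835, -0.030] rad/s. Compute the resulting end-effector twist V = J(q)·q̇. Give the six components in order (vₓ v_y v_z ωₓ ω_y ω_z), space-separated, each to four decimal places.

0.1051 0.1608 -0.0030 -0.0290 0.0078 0.5030

o_n = [0.2138, -1.3009, 0.4108]
J₁: ẑ×o_n = [1.3009, 0.2138, -0.0000], ω = ẑ
J2: z=[0.0000, 0.0000, 1.0000] o=[-0.0690, -0.6564, 0.0900] → [0.6445, 0.2828, -0.0000, 0.0000, 0.0000, 1.0000]
J3: z=[0.9659, -0.2588, 0.0000] o=[-0.2372, -1.2842, 0.5600] → [0.0386, 0.1441, 0.1007, 0.9659, -0.2588, 0.0000]
V = J·q̇ = [0.1051, 0.1608, -0.0030, -0.0290, 0.0078, 0.5030]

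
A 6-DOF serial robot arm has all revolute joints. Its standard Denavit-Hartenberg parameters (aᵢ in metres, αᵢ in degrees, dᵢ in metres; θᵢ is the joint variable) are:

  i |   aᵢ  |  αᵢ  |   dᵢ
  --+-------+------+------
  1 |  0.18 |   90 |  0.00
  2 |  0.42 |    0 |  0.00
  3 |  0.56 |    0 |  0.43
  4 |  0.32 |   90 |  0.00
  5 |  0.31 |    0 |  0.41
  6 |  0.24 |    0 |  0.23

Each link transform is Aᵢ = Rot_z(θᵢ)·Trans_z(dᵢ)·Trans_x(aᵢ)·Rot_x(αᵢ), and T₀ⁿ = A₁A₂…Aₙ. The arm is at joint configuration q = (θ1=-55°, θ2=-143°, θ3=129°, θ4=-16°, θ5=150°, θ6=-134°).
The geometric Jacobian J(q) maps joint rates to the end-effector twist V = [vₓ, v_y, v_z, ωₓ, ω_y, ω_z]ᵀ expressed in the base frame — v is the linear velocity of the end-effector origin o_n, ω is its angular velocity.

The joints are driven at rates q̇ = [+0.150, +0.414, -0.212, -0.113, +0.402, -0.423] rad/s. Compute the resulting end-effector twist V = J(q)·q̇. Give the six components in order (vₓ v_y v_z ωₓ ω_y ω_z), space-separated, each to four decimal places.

o_n = [-0.3542, -0.6294, -1.0836]
J₁: ẑ×o_n = [0.6294, -0.3542, 0.0000], ω = ẑ
J2: z=[-0.8192, -0.5736, 0.0000] o=[0.1032, -0.1474, 0.0000] → [0.6215, -0.8876, 0.1324, -0.8192, -0.5736, 0.0000]
J3: z=[-0.8192, -0.5736, 0.0000] o=[-0.0891, 0.1273, -0.2528] → [0.4766, -0.6806, 0.4678, -0.8192, -0.5736, 0.0000]
J4: z=[-0.8192, -0.5736, 0.0000] o=[-0.1297, -0.5644, -0.3882] → [0.3988, -0.5696, -0.0756, -0.8192, -0.5736, 0.0000]
J5: z=[-0.2868, 0.4096, -0.8660] o=[0.0292, -0.7914, -0.5482] → [-0.0789, 0.1785, 0.1106, -0.2868, 0.4096, -0.8660]
J6: z=[-0.2868, 0.4096, -0.8660] o=[-0.3487, -0.5220, -0.7691] → [-0.2218, -0.0854, 0.0331, -0.2868, 0.4096, -0.8660]
V = J·q̇ = [0.2677, -0.1041, -0.0054, -0.0669, -0.0596, 0.1682]

0.2677 -0.1041 -0.0054 -0.0669 -0.0596 0.1682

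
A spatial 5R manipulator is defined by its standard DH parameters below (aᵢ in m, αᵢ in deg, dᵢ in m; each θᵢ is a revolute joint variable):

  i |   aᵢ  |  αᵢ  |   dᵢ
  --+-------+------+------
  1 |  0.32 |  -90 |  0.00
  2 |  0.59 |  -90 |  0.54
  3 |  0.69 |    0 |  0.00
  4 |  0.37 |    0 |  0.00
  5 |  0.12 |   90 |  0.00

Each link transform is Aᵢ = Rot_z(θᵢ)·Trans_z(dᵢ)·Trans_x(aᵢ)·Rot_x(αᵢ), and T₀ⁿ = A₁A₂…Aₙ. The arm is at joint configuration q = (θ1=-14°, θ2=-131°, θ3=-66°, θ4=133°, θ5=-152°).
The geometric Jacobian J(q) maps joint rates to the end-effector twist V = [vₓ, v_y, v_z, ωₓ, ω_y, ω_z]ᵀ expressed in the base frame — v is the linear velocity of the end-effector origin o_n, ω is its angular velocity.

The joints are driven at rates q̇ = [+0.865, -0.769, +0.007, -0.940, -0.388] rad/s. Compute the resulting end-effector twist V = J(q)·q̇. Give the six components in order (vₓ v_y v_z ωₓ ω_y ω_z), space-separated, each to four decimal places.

o_n = [-0.1128, 1.0065, 0.7741]
J₁: ẑ×o_n = [-1.0065, -0.1128, 0.0000], ω = ẑ
J2: z=[0.2419, 0.9703, 0.0000] o=[0.3105, -0.0774, 0.0000] → [0.7511, -0.1873, 0.6729, 0.2419, 0.9703, 0.0000]
J3: z=[0.7323, -0.1826, 0.6561] o=[0.0656, 0.5402, 0.4453] → [-0.3660, -0.3578, 0.3089, 0.7323, -0.1826, 0.6561]
J4: z=[0.7323, -0.1826, 0.6561] o=[0.0394, 1.1964, 0.6571] → [0.1032, -0.1855, -0.1668, 0.7323, -0.1826, 0.6561]
J5: z=[0.7323, -0.1826, 0.6561] o=[-0.1350, 0.8888, 0.7662] → [-0.0786, 0.0088, 0.0902, 0.7323, -0.1826, 0.6561]
V = J·q̇ = [-1.5173, 0.2149, -0.3935, -1.1534, -0.5050, -0.0017]

-1.5173 0.2149 -0.3935 -1.1534 -0.5050 -0.0017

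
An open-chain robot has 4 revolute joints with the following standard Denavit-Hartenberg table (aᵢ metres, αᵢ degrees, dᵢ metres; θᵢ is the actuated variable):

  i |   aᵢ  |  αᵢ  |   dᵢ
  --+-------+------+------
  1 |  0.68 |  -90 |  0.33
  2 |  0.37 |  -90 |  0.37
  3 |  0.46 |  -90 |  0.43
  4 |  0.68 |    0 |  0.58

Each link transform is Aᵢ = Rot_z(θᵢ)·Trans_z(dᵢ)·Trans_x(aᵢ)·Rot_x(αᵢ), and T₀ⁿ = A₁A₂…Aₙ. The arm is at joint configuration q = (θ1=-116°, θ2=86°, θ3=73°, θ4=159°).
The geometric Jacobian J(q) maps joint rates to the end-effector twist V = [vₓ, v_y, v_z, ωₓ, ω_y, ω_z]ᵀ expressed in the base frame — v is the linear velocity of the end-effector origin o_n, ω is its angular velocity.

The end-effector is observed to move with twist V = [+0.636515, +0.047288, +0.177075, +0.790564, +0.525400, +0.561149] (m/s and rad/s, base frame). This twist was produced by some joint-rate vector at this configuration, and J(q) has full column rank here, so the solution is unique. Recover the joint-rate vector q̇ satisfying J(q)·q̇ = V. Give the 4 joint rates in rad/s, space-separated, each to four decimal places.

o_n = [0.1210, -0.5905, 0.5522]
J₁: ẑ×o_n = [0.5905, 0.1210, -0.0000], ω = ẑ
J2: z=[0.8988, -0.4384, 0.0000] o=[-0.2981, -0.6112, 0.3300] → [-0.0974, -0.1997, 0.2023, 0.8988, -0.4384, 0.0000]
J3: z=[0.4373, 0.8966, -0.0698] o=[0.0231, -0.7966, -0.0391] → [0.5445, -0.2654, 0.0024, 0.4373, 0.8966, -0.0698]
J4: z=[-0.2335, 0.1881, 0.9540] o=[-0.1883, -0.2266, -0.2033] → [0.4893, 0.4715, 0.0268, -0.2335, 0.1881, 0.9540]
q̇ = J⁺·V = [-0.2530, 0.7460, 0.7600, 0.9090]

-0.2530 0.7460 0.7600 0.9090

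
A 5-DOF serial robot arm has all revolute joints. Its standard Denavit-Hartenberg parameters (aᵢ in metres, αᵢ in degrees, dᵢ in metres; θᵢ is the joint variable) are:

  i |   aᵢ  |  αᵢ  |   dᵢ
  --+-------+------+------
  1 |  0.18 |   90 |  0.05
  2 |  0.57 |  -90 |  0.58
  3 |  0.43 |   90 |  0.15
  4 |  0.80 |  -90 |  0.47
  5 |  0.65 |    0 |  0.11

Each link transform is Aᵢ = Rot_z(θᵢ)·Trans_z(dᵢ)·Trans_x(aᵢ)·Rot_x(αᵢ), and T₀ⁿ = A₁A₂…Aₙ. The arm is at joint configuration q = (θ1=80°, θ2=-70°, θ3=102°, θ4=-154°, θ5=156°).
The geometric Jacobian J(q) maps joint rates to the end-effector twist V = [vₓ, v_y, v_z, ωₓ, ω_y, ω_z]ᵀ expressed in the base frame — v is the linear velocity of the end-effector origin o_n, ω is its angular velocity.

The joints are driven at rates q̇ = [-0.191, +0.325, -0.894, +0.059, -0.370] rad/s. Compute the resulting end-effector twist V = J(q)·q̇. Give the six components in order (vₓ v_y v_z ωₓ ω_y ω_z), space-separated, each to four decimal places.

0.3424 0.1002 -0.0401 0.3780 -0.5706 -0.4689

o_n = [0.3140, 0.3366, -0.6308]
J₁: ẑ×o_n = [-0.3366, 0.3140, 0.0000], ω = ẑ
J2: z=[0.9848, -0.1736, 0.0000] o=[0.0313, 0.1773, 0.0500] → [0.1182, 0.6705, 0.2060, 0.9848, -0.1736, 0.0000]
J3: z=[0.1632, 0.9254, 0.3420] o=[0.6363, 0.2685, -0.4856] → [-0.1577, -0.0865, 0.3094, 0.1632, 0.9254, 0.3420]
J4: z=[-0.1467, 0.3656, -0.9192] o=[0.2413, 0.4503, -0.3503] → [-0.2070, -0.1080, -0.0099, -0.1467, 0.3656, -0.9192]
J5: z=[-0.5744, -0.7880, -0.2218] o=[0.8166, 0.2258, -1.0427] → [-0.3000, 0.3480, -0.4597, -0.5744, -0.7880, -0.2218]
V = J·q̇ = [0.3424, 0.1002, -0.0401, 0.3780, -0.5706, -0.4689]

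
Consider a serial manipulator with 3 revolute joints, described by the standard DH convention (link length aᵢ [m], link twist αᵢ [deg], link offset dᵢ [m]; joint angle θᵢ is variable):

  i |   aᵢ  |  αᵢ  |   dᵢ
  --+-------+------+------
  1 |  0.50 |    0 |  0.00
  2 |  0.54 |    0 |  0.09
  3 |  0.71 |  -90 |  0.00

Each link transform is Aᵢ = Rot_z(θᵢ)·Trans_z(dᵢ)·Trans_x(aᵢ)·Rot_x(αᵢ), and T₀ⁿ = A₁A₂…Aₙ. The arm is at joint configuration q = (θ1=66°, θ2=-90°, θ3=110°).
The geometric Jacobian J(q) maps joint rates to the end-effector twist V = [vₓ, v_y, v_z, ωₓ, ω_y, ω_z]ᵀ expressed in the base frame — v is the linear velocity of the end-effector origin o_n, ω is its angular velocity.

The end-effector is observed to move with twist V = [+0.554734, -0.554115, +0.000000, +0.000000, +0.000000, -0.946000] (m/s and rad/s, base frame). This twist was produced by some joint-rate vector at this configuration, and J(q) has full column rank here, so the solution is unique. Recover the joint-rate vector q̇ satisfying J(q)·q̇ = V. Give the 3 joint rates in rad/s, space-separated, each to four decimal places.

-0.2020 -0.7430 -0.0010

o_n = [0.7462, 0.9454, 0.0900]
J₁: ẑ×o_n = [-0.9454, 0.7462, 0.0000], ω = ẑ
J2: z=[0.0000, 0.0000, 1.0000] o=[0.2034, 0.4568, 0.0000] → [-0.4886, 0.5428, 0.0000, 0.0000, 0.0000, 1.0000]
J3: z=[0.0000, 0.0000, 1.0000] o=[0.6967, 0.2371, 0.0900] → [-0.7083, 0.0495, 0.0000, 0.0000, 0.0000, 1.0000]
q̇ = J⁺·V = [-0.2020, -0.7430, -0.0010]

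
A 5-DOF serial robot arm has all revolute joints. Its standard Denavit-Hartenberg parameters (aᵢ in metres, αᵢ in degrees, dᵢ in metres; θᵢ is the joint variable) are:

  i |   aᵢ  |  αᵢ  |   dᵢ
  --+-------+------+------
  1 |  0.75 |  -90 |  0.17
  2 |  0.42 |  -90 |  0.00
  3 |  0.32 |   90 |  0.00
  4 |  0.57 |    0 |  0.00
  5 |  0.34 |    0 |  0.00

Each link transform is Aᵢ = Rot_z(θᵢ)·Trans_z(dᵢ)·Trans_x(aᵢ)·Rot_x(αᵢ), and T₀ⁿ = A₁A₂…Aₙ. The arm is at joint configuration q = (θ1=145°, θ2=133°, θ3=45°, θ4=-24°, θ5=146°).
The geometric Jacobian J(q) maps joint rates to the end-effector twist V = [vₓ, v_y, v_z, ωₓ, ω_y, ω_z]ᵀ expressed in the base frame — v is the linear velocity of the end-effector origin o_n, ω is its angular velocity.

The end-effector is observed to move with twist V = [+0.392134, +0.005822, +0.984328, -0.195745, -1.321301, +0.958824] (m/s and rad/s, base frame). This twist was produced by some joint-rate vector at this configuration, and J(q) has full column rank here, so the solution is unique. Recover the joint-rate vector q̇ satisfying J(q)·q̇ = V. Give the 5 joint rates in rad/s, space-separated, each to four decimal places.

o_n = [0.1830, 0.4421, -0.4402]
J₁: ẑ×o_n = [-0.4421, 0.1830, 0.0000], ω = ẑ
J2: z=[-0.5736, -0.8192, 0.0000] o=[-0.6144, 0.4302, 0.1700] → [0.4999, -0.3500, 0.6463, -0.5736, -0.8192, 0.0000]
J3: z=[0.5991, -0.4195, 0.6820] o=[-0.3797, 0.2659, -0.1372] → [0.0070, 0.5653, 0.3416, 0.5991, -0.4195, 0.6820]
J4: z=[-0.0105, -0.8558, -0.5171] o=[-0.1235, 0.3627, -0.3027] → [0.1588, -0.1600, 0.2615, -0.0105, -0.8558, -0.5171]
J5: z=[-0.0105, -0.8558, -0.5171] o=[0.1545, 0.6176, -0.7301] → [-0.3388, -0.0117, 0.0262, -0.0105, -0.8558, -0.5171]
q̇ = J⁺·V = [0.7990, 0.9040, 0.5460, 0.8620, -0.4510]

0.7990 0.9040 0.5460 0.8620 -0.4510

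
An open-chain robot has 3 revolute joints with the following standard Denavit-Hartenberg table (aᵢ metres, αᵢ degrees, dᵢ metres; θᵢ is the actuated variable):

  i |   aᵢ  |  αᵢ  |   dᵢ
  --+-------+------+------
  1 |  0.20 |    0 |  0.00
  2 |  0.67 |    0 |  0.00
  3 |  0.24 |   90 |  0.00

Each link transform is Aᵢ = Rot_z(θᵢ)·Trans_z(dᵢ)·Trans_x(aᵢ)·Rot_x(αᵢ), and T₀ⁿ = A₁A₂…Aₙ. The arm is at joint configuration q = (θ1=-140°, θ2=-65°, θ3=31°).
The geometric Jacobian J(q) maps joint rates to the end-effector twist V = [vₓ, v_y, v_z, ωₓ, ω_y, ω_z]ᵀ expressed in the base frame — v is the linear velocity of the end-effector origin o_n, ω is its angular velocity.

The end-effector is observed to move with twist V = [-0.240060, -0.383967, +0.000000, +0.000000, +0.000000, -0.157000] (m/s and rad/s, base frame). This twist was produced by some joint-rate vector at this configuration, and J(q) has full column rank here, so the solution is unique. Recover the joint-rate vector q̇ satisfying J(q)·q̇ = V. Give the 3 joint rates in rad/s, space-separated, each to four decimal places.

-0.1980 0.9420 -0.9010

o_n = [-0.9991, 0.1295, 0.0000]
J₁: ẑ×o_n = [-0.1295, -0.9991, 0.0000], ω = ẑ
J2: z=[0.0000, 0.0000, 1.0000] o=[-0.1532, -0.1286, 0.0000] → [-0.2581, -0.8459, 0.0000, 0.0000, 0.0000, 1.0000]
J3: z=[0.0000, 0.0000, 1.0000] o=[-0.7604, 0.1546, 0.0000] → [0.0251, -0.2387, 0.0000, 0.0000, 0.0000, 1.0000]
q̇ = J⁺·V = [-0.1980, 0.9420, -0.9010]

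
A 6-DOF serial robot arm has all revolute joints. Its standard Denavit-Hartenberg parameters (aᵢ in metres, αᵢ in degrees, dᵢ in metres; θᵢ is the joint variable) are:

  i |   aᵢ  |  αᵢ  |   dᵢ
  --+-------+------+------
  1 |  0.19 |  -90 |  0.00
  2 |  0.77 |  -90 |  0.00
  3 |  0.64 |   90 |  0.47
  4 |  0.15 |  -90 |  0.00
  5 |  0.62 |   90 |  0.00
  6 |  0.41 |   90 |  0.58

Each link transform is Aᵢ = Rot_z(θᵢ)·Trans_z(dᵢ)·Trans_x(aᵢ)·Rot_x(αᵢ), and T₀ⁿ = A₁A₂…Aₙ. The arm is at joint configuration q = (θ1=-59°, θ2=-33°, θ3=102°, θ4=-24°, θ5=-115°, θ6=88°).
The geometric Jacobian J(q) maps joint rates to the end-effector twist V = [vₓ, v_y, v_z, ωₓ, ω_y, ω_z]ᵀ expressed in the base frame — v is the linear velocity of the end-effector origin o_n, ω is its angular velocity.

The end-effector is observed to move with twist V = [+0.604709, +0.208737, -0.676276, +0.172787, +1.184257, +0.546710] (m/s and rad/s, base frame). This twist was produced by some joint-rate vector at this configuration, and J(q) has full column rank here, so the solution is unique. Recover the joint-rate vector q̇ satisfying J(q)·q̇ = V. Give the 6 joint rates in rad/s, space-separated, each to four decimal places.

o_n = [0.6184, -1.5774, -0.3574]
J₁: ẑ×o_n = [1.5774, 0.6184, -0.0000], ω = ẑ
J2: z=[0.8572, 0.5150, 0.0000] o=[0.0979, -0.1629, 0.0000] → [-0.1841, 0.3064, -1.4806, 0.8572, 0.5150, 0.0000]
J3: z=[0.2805, -0.4668, -0.8387] o=[0.4305, -0.7164, 0.4194] → [-0.3595, 0.0603, -0.1538, 0.2805, -0.4668, -0.8387]
J4: z=[0.2443, -0.8103, 0.5327] o=[-0.0318, -1.1626, -0.0473] → [0.4723, 0.4221, 0.4255, 0.2443, -0.8103, 0.5327]
J5: z=[-0.1213, -0.5706, -0.8122] o=[-0.1761, -1.1827, -0.0116] → [-0.1234, -0.6872, 0.5012, -0.1213, -0.5706, -0.8122]
J6: z=[0.7687, 0.4637, -0.4405] o=[0.2133, -1.6029, 0.2255] → [-0.2591, 0.2696, -0.1683, 0.7687, 0.4637, -0.4405]
q̇ = J⁺·V = [0.5440, 0.2630, -0.6100, -0.7040, -0.0370, 0.3720]

0.5440 0.2630 -0.6100 -0.7040 -0.0370 0.3720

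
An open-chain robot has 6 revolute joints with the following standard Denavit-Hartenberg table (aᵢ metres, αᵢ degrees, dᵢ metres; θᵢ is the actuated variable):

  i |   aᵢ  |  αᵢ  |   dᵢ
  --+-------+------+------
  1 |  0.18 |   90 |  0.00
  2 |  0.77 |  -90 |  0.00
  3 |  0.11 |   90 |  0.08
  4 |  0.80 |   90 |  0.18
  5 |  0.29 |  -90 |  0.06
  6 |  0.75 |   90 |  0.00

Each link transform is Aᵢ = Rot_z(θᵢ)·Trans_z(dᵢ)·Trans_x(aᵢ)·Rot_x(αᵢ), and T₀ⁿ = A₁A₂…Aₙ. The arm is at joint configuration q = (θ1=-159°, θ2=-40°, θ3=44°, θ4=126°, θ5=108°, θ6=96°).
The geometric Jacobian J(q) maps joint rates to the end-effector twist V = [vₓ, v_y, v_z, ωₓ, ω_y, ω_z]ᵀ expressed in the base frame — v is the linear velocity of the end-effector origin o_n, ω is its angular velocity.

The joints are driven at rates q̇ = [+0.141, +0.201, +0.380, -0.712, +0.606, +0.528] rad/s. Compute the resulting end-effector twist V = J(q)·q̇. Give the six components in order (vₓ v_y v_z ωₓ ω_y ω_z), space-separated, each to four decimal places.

o_n = [-0.9364, 0.5867, -0.0521]
J₁: ẑ×o_n = [-0.5867, -0.9364, 0.0000], ω = ẑ
J2: z=[-0.3584, 0.9336, 0.0000] o=[-0.1680, -0.0645, 0.0000] → [-0.0486, -0.0187, 0.4839, -0.3584, 0.9336, 0.0000]
J3: z=[-0.6001, -0.2304, 0.7660] o=[-0.7187, -0.2759, -0.4949] → [-0.7628, 0.0990, -0.5677, -0.6001, -0.2304, 0.7660]
J4: z=[-0.7546, 0.4809, -0.4465] o=[-0.7959, -0.3874, -0.4845] → [0.6429, 0.3890, -0.6675, -0.7546, 0.4809, -0.4465]
J5: z=[-0.5675, -0.8198, 0.0762] o=[-1.1953, -0.0521, 0.1483] → [0.1156, -0.0940, -0.1502, -0.5675, -0.8198, 0.0762]
J6: z=[0.5465, -0.4443, -0.7099] o=[-1.4079, 0.0035, -0.0502] → [0.4149, -0.3337, 0.5282, 0.5465, -0.4443, -0.7099]
V = J·q̇ = [-0.5509, -0.6083, 0.5446, 0.1818, -0.9737, 0.4214]

-0.5509 -0.6083 0.5446 0.1818 -0.9737 0.4214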